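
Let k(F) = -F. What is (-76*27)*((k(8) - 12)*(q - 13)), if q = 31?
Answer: 738720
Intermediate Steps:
(-76*27)*((k(8) - 12)*(q - 13)) = (-76*27)*((-1*8 - 12)*(31 - 13)) = -2052*(-8 - 12)*18 = -(-41040)*18 = -2052*(-360) = 738720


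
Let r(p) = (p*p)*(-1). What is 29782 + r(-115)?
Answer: 16557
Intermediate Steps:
r(p) = -p² (r(p) = p²*(-1) = -p²)
29782 + r(-115) = 29782 - 1*(-115)² = 29782 - 1*13225 = 29782 - 13225 = 16557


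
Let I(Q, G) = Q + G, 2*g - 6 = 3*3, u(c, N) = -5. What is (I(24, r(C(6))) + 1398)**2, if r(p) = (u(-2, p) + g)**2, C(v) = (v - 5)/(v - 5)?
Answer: 32638369/16 ≈ 2.0399e+6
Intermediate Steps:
C(v) = 1 (C(v) = (-5 + v)/(-5 + v) = 1)
g = 15/2 (g = 3 + (3*3)/2 = 3 + (1/2)*9 = 3 + 9/2 = 15/2 ≈ 7.5000)
r(p) = 25/4 (r(p) = (-5 + 15/2)**2 = (5/2)**2 = 25/4)
I(Q, G) = G + Q
(I(24, r(C(6))) + 1398)**2 = ((25/4 + 24) + 1398)**2 = (121/4 + 1398)**2 = (5713/4)**2 = 32638369/16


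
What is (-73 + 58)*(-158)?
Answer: 2370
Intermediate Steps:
(-73 + 58)*(-158) = -15*(-158) = 2370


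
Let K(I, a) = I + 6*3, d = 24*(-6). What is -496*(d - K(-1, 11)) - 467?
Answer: 79389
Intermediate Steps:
d = -144
K(I, a) = 18 + I (K(I, a) = I + 18 = 18 + I)
-496*(d - K(-1, 11)) - 467 = -496*(-144 - (18 - 1)) - 467 = -496*(-144 - 1*17) - 467 = -496*(-144 - 17) - 467 = -496*(-161) - 467 = 79856 - 467 = 79389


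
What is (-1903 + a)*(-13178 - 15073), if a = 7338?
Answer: -153544185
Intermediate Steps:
(-1903 + a)*(-13178 - 15073) = (-1903 + 7338)*(-13178 - 15073) = 5435*(-28251) = -153544185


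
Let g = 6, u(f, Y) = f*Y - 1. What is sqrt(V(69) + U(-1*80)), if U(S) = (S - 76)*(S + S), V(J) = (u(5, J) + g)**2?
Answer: 2*sqrt(36865) ≈ 384.01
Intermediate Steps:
u(f, Y) = -1 + Y*f (u(f, Y) = Y*f - 1 = -1 + Y*f)
V(J) = (5 + 5*J)**2 (V(J) = ((-1 + J*5) + 6)**2 = ((-1 + 5*J) + 6)**2 = (5 + 5*J)**2)
U(S) = 2*S*(-76 + S) (U(S) = (-76 + S)*(2*S) = 2*S*(-76 + S))
sqrt(V(69) + U(-1*80)) = sqrt(25*(1 + 69)**2 + 2*(-1*80)*(-76 - 1*80)) = sqrt(25*70**2 + 2*(-80)*(-76 - 80)) = sqrt(25*4900 + 2*(-80)*(-156)) = sqrt(122500 + 24960) = sqrt(147460) = 2*sqrt(36865)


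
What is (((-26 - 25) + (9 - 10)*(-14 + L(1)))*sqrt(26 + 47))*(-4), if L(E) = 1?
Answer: 152*sqrt(73) ≈ 1298.7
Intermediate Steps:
(((-26 - 25) + (9 - 10)*(-14 + L(1)))*sqrt(26 + 47))*(-4) = (((-26 - 25) + (9 - 10)*(-14 + 1))*sqrt(26 + 47))*(-4) = ((-51 - 1*(-13))*sqrt(73))*(-4) = ((-51 + 13)*sqrt(73))*(-4) = -38*sqrt(73)*(-4) = 152*sqrt(73)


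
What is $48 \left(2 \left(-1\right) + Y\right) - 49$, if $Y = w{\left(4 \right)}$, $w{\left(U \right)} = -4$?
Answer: $-337$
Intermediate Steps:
$Y = -4$
$48 \left(2 \left(-1\right) + Y\right) - 49 = 48 \left(2 \left(-1\right) - 4\right) - 49 = 48 \left(-2 - 4\right) - 49 = 48 \left(-6\right) - 49 = -288 - 49 = -337$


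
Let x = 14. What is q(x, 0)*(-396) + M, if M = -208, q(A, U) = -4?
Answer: 1376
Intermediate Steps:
q(x, 0)*(-396) + M = -4*(-396) - 208 = 1584 - 208 = 1376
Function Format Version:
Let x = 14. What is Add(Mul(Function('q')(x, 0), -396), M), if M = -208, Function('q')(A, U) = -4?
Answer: 1376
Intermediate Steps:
Add(Mul(Function('q')(x, 0), -396), M) = Add(Mul(-4, -396), -208) = Add(1584, -208) = 1376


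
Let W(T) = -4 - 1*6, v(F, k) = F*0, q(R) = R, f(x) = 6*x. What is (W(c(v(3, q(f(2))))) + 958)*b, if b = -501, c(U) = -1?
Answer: -474948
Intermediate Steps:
v(F, k) = 0
W(T) = -10 (W(T) = -4 - 6 = -10)
(W(c(v(3, q(f(2))))) + 958)*b = (-10 + 958)*(-501) = 948*(-501) = -474948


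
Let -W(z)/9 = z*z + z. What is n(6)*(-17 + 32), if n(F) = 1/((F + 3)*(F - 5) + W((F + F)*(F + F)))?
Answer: -5/62637 ≈ -7.9825e-5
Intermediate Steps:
W(z) = -9*z - 9*z**2 (W(z) = -9*(z*z + z) = -9*(z**2 + z) = -9*(z + z**2) = -9*z - 9*z**2)
n(F) = 1/((-5 + F)*(3 + F) - 36*F**2*(1 + 4*F**2)) (n(F) = 1/((F + 3)*(F - 5) - 9*(F + F)*(F + F)*(1 + (F + F)*(F + F))) = 1/((3 + F)*(-5 + F) - 9*(2*F)*(2*F)*(1 + (2*F)*(2*F))) = 1/((-5 + F)*(3 + F) - 9*4*F**2*(1 + 4*F**2)) = 1/((-5 + F)*(3 + F) - 36*F**2*(1 + 4*F**2)))
n(6)*(-17 + 32) = (-1/(15 + 2*6 + 35*6**2 + 144*6**4))*(-17 + 32) = -1/(15 + 12 + 35*36 + 144*1296)*15 = -1/(15 + 12 + 1260 + 186624)*15 = -1/187911*15 = -5/62637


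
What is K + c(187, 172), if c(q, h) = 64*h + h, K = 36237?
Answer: 47417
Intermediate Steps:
c(q, h) = 65*h
K + c(187, 172) = 36237 + 65*172 = 36237 + 11180 = 47417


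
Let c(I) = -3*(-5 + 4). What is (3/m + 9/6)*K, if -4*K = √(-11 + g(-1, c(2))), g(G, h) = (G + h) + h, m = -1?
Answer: 3*I*√6/8 ≈ 0.91856*I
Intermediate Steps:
c(I) = 3 (c(I) = -3*(-1) = 3)
g(G, h) = G + 2*h
K = -I*√6/4 (K = -√(-11 + (-1 + 2*3))/4 = -√(-11 + (-1 + 6))/4 = -√(-11 + 5)/4 = -I*√6/4 ≈ -0.61237*I)
(3/m + 9/6)*K = (3/(-1) + 9/6)*(-I*√6/4) = (3*(-1) + 9*(⅙))*(-I*√6/4) = (-3 + 3/2)*(-I*√6/4) = -(-3)*I*√6/8 = 3*I*√6/8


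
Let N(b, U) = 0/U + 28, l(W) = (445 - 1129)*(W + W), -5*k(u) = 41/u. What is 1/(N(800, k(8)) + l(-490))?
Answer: 1/670348 ≈ 1.4918e-6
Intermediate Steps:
k(u) = -41/(5*u)
l(W) = -1368*W
N(b, U) = 28 (N(b, U) = 0 + 28 = 28)
1/(N(800, k(8)) + l(-490)) = 1/(28 - 1368*(-490)) = 1/(28 + 670320) = 1/670348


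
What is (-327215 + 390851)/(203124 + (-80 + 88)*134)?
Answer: 15909/51049 ≈ 0.31164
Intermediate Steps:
(-327215 + 390851)/(203124 + (-80 + 88)*134) = 63636/(203124 + 8*134) = 63636/(203124 + 1072) = 63636/204196 = 63636*(1/204196) = 15909/51049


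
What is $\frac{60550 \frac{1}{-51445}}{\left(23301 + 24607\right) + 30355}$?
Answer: $- \frac{12110}{805248007} \approx -1.5039 \cdot 10^{-5}$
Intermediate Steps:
$\frac{60550 \frac{1}{-51445}}{\left(23301 + 24607\right) + 30355} = \frac{60550 \left(- \frac{1}{51445}\right)}{47908 + 30355} = - \frac{12110}{10289 \cdot 78263} = \left(- \frac{12110}{10289}\right) \frac{1}{78263} = - \frac{12110}{805248007}$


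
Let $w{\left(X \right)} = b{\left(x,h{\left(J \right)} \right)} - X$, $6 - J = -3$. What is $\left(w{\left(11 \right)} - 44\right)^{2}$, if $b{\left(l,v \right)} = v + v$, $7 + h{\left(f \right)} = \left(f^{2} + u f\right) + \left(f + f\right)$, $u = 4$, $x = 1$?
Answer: $40401$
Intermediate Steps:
$J = 9$ ($J = 6 - -3 = 6 + 3 = 9$)
$h{\left(f \right)} = -7 + f^{2} + 6 f$ ($h{\left(f \right)} = -7 + \left(\left(f^{2} + 4 f\right) + \left(f + f\right)\right) = -7 + \left(\left(f^{2} + 4 f\right) + 2 f\right) = -7 + \left(f^{2} + 6 f\right) = -7 + f^{2} + 6 f$)
$b{\left(l,v \right)} = 2 v$
$w{\left(X \right)} = 256 - X$ ($w{\left(X \right)} = 2 \left(-7 + 9^{2} + 6 \cdot 9\right) - X = 2 \left(-7 + 81 + 54\right) - X = 2 \cdot 128 - X = 256 - X$)
$\left(w{\left(11 \right)} - 44\right)^{2} = \left(\left(256 - 11\right) - 44\right)^{2} = \left(245 - 44\right)^{2} = 201^{2} = 40401$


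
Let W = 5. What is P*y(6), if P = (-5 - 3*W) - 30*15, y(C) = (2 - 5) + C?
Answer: -1410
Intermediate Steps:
y(C) = -3 + C
P = -470 (P = (-5 - 3*5) - 30*15 = (-5 - 15) - 450 = -20 - 450 = -470)
P*y(6) = -470*(-3 + 6) = -470*3 = -1410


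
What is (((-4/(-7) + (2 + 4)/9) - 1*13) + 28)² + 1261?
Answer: 672382/441 ≈ 1524.7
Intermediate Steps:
(((-4/(-7) + (2 + 4)/9) - 1*13) + 28)² + 1261 = (((-4*(-⅐) + 6*(⅑)) - 13) + 28)² + 1261 = (((4/7 + ⅔) - 13) + 28)² + 1261 = ((26/21 - 13) + 28)² + 1261 = (-247/21 + 28)² + 1261 = (341/21)² + 1261 = 116281/441 + 1261 = 672382/441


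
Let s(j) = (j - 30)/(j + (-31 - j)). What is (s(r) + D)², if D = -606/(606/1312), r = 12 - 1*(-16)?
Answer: 1654048900/961 ≈ 1.7212e+6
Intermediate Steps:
r = 28 (r = 12 + 16 = 28)
s(j) = 30/31 - j/31 (s(j) = (-30 + j)/(-31) = (-30 + j)*(-1/31) = 30/31 - j/31)
D = -1312 (D = -606/(606*(1/1312)) = -606/303/656 = -606*656/303 = -1312)
(s(r) + D)² = ((30/31 - 1/31*28) - 1312)² = ((30/31 - 28/31) - 1312)² = (2/31 - 1312)² = (-40670/31)² = 1654048900/961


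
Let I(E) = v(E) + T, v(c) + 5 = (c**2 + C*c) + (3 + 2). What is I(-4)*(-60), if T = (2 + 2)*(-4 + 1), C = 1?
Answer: 0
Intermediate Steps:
v(c) = c + c**2 (v(c) = -5 + ((c**2 + 1*c) + (3 + 2)) = -5 + ((c**2 + c) + 5) = -5 + ((c + c**2) + 5) = -5 + (5 + c + c**2) = c + c**2)
T = -12 (T = 4*(-3) = -12)
I(E) = -12 + E*(1 + E) (I(E) = E*(1 + E) - 12 = -12 + E*(1 + E))
I(-4)*(-60) = (-12 - 4*(1 - 4))*(-60) = (-12 - 4*(-3))*(-60) = (-12 + 12)*(-60) = 0*(-60) = 0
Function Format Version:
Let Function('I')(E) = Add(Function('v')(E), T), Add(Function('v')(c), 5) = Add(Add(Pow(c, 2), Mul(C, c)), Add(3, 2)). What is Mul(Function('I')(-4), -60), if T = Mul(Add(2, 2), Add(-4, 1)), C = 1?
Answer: 0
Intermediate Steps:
Function('v')(c) = Add(c, Pow(c, 2)) (Function('v')(c) = Add(-5, Add(Add(Pow(c, 2), Mul(1, c)), Add(3, 2))) = Add(-5, Add(Add(Pow(c, 2), c), 5)) = Add(-5, Add(Add(c, Pow(c, 2)), 5)) = Add(-5, Add(5, c, Pow(c, 2))) = Add(c, Pow(c, 2)))
T = -12 (T = Mul(4, -3) = -12)
Function('I')(E) = Add(-12, Mul(E, Add(1, E))) (Function('I')(E) = Add(Mul(E, Add(1, E)), -12) = Add(-12, Mul(E, Add(1, E))))
Mul(Function('I')(-4), -60) = Mul(Add(-12, Mul(-4, Add(1, -4))), -60) = Mul(Add(-12, Mul(-4, -3)), -60) = Mul(Add(-12, 12), -60) = Mul(0, -60) = 0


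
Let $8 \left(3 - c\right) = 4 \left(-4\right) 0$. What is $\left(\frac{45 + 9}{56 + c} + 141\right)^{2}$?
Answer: $\frac{70107129}{3481} \approx 20140.0$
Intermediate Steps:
$c = 3$ ($c = 3 - \frac{4 \left(-4\right) 0}{8} = 3 - \frac{\left(-16\right) 0}{8} = 3 - 0 = 3 + 0 = 3$)
$\left(\frac{45 + 9}{56 + c} + 141\right)^{2} = \left(\frac{45 + 9}{56 + 3} + 141\right)^{2} = \left(\frac{54}{59} + 141\right)^{2} = \left(\frac{8373}{59}\right)^{2} = \frac{70107129}{3481}$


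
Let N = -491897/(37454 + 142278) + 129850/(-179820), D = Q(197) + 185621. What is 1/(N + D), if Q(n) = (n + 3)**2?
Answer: 230852916/52084467252845 ≈ 4.4323e-6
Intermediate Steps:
Q(n) = (3 + n)**2
D = 225621 (D = (3 + 197)**2 + 185621 = 200**2 + 185621 = 40000 + 185621 = 225621)
N = -798507991/230852916 (N = -491897/179732 + 129850*(-1/179820) = -491897*1/179732 - 12985/17982 = -70271/25676 - 12985/17982 = -798507991/230852916 ≈ -3.4589)
1/(N + D) = 1/(-798507991/230852916 + 225621) = 1/(52084467252845/230852916) = 230852916/52084467252845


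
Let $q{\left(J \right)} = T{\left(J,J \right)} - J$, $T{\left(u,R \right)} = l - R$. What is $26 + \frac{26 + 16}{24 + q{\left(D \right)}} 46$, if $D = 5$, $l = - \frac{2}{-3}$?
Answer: $\frac{1735}{11} \approx 157.73$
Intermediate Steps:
$l = \frac{2}{3}$ ($l = \left(-2\right) \left(- \frac{1}{3}\right) = \frac{2}{3} \approx 0.66667$)
$T{\left(u,R \right)} = \frac{2}{3} - R$
$q{\left(J \right)} = \frac{2}{3} - 2 J$ ($q{\left(J \right)} = \left(\frac{2}{3} - J\right) - J = \frac{2}{3} - 2 J$)
$26 + \frac{26 + 16}{24 + q{\left(D \right)}} 46 = 26 + \frac{26 + 16}{24 + \left(\frac{2}{3} - 10\right)} 46 = 26 + \frac{42}{24 + \left(\frac{2}{3} - 10\right)} 46 = 26 + \frac{42}{24 - \frac{28}{3}} \cdot 46 = 26 + \frac{42}{\frac{44}{3}} \cdot 46 = 26 + 42 \cdot \frac{3}{44} \cdot 46 = 26 + \frac{63}{22} \cdot 46 = 26 + \frac{1449}{11} = \frac{1735}{11}$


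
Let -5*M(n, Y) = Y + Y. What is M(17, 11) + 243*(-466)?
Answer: -566212/5 ≈ -1.1324e+5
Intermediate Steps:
M(n, Y) = -2*Y/5 (M(n, Y) = -(Y + Y)/5 = -2*Y/5)
M(17, 11) + 243*(-466) = -⅖*11 + 243*(-466) = -22/5 - 113238 = -566212/5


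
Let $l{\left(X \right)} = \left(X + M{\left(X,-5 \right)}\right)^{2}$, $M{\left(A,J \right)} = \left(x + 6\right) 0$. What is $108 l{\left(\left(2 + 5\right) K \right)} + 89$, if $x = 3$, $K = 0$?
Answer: $89$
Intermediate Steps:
$M{\left(A,J \right)} = 0$ ($M{\left(A,J \right)} = \left(3 + 6\right) 0 = 9 \cdot 0 = 0$)
$l{\left(X \right)} = X^{2}$ ($l{\left(X \right)} = \left(X + 0\right)^{2} = X^{2}$)
$108 l{\left(\left(2 + 5\right) K \right)} + 89 = 108 \left(\left(2 + 5\right) 0\right)^{2} + 89 = 108 \left(7 \cdot 0\right)^{2} + 89 = 108 \cdot 0^{2} + 89 = 108 \cdot 0 + 89 = 0 + 89 = 89$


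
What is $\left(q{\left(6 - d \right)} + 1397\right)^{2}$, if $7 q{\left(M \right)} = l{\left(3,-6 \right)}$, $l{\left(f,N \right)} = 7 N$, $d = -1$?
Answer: $1934881$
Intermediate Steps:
$q{\left(M \right)} = -6$ ($q{\left(M \right)} = \frac{7 \left(-6\right)}{7} = \frac{1}{7} \left(-42\right) = -6$)
$\left(q{\left(6 - d \right)} + 1397\right)^{2} = \left(-6 + 1397\right)^{2} = 1391^{2} = 1934881$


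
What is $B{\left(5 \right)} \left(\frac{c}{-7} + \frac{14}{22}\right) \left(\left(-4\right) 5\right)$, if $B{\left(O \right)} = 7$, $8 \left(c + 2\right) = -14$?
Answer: $- \frac{1805}{11} \approx -164.09$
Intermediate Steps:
$c = - \frac{15}{4}$ ($c = -2 + \frac{1}{8} \left(-14\right) = -2 - \frac{7}{4} = - \frac{15}{4} \approx -3.75$)
$B{\left(5 \right)} \left(\frac{c}{-7} + \frac{14}{22}\right) \left(\left(-4\right) 5\right) = 7 \left(- \frac{15}{4 \left(-7\right)} + \frac{14}{22}\right) \left(\left(-4\right) 5\right) = 7 \left(\left(- \frac{15}{4}\right) \left(- \frac{1}{7}\right) + 14 \cdot \frac{1}{22}\right) \left(-20\right) = 7 \left(\frac{15}{28} + \frac{7}{11}\right) \left(-20\right) = 7 \cdot \frac{361}{308} \left(-20\right) = \frac{361}{44} \left(-20\right) = - \frac{1805}{11}$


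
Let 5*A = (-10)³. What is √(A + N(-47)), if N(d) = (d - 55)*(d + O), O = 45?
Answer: 2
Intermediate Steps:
A = -200 (A = (⅕)*(-10)³ = (⅕)*(-1000) = -200)
N(d) = (-55 + d)*(45 + d) (N(d) = (d - 55)*(d + 45) = (-55 + d)*(45 + d))
√(A + N(-47)) = √(-200 + (-2475 + (-47)² - 10*(-47))) = √(-200 + (-2475 + 2209 + 470)) = √(-200 + 204) = √4 = 2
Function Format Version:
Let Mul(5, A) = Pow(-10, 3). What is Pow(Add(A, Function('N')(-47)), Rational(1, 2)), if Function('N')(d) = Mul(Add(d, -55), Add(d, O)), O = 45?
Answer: 2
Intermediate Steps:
A = -200 (A = Mul(Rational(1, 5), Pow(-10, 3)) = Mul(Rational(1, 5), -1000) = -200)
Function('N')(d) = Mul(Add(-55, d), Add(45, d)) (Function('N')(d) = Mul(Add(d, -55), Add(d, 45)) = Mul(Add(-55, d), Add(45, d)))
Pow(Add(A, Function('N')(-47)), Rational(1, 2)) = Pow(Add(-200, Add(-2475, Pow(-47, 2), Mul(-10, -47))), Rational(1, 2)) = Pow(Add(-200, Add(-2475, 2209, 470)), Rational(1, 2)) = Pow(Add(-200, 204), Rational(1, 2)) = Pow(4, Rational(1, 2)) = 2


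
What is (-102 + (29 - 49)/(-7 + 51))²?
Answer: 1270129/121 ≈ 10497.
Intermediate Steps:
(-102 + (29 - 49)/(-7 + 51))² = (-102 - 20/44)² = (-102 - 20*1/44)² = (-102 - 5/11)² = (-1127/11)² = 1270129/121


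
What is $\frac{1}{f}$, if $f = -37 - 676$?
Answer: $- \frac{1}{713} \approx -0.0014025$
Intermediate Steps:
$f = -713$ ($f = -37 - 676 = -713$)
$\frac{1}{f} = \frac{1}{-713} = - \frac{1}{713}$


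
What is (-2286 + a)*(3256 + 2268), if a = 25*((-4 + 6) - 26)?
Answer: -15942264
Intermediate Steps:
a = -600 (a = 25*(2 - 26) = 25*(-24) = -600)
(-2286 + a)*(3256 + 2268) = (-2286 - 600)*(3256 + 2268) = -2886*5524 = -15942264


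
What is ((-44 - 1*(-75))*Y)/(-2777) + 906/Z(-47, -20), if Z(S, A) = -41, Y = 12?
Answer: -2531214/113857 ≈ -22.232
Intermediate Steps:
((-44 - 1*(-75))*Y)/(-2777) + 906/Z(-47, -20) = ((-44 - 1*(-75))*12)/(-2777) + 906/(-41) = ((-44 + 75)*12)*(-1/2777) + 906*(-1/41) = (31*12)*(-1/2777) - 906/41 = 372*(-1/2777) - 906/41 = -372/2777 - 906/41 = -2531214/113857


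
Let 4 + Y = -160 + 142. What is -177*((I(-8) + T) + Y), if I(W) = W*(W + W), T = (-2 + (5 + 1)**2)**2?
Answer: -223374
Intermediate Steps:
T = 1156 (T = (-2 + 6**2)**2 = (-2 + 36)**2 = 34**2 = 1156)
I(W) = 2*W**2 (I(W) = W*(2*W) = 2*W**2)
Y = -22 (Y = -4 + (-160 + 142) = -4 - 18 = -22)
-177*((I(-8) + T) + Y) = -177*((2*(-8)**2 + 1156) - 22) = -177*((2*64 + 1156) - 22) = -177*((128 + 1156) - 22) = -177*(1284 - 22) = -177*1262 = -223374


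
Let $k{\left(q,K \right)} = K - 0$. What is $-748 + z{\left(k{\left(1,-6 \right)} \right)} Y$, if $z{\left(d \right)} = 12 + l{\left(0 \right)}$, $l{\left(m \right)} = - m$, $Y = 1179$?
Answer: $13400$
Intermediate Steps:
$k{\left(q,K \right)} = K$ ($k{\left(q,K \right)} = K + 0 = K$)
$z{\left(d \right)} = 12$ ($z{\left(d \right)} = 12 - 0 = 12 + 0 = 12$)
$-748 + z{\left(k{\left(1,-6 \right)} \right)} Y = -748 + 12 \cdot 1179 = -748 + 14148 = 13400$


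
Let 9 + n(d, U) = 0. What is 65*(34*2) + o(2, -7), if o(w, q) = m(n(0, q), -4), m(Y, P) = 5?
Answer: 4425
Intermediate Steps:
n(d, U) = -9 (n(d, U) = -9 + 0 = -9)
o(w, q) = 5
65*(34*2) + o(2, -7) = 65*(34*2) + 5 = 65*68 + 5 = 4420 + 5 = 4425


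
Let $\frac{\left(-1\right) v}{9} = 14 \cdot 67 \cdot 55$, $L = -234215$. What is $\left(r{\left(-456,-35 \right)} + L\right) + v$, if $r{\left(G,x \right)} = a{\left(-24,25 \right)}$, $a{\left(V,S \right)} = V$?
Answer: $-698549$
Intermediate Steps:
$r{\left(G,x \right)} = -24$
$v = -464310$ ($v = - 9 \cdot 14 \cdot 67 \cdot 55 = - 9 \cdot 938 \cdot 55 = \left(-9\right) 51590 = -464310$)
$\left(r{\left(-456,-35 \right)} + L\right) + v = \left(-24 - 234215\right) - 464310 = -234239 - 464310 = -698549$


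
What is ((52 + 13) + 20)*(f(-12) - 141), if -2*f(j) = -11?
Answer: -23035/2 ≈ -11518.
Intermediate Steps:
f(j) = 11/2 (f(j) = -½*(-11) = 11/2)
((52 + 13) + 20)*(f(-12) - 141) = ((52 + 13) + 20)*(11/2 - 141) = (65 + 20)*(-271/2) = 85*(-271/2) = -23035/2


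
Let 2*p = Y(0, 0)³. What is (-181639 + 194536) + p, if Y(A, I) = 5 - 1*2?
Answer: 25821/2 ≈ 12911.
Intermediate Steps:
Y(A, I) = 3 (Y(A, I) = 5 - 2 = 3)
p = 27/2 (p = (½)*3³ = (½)*27 = 27/2 ≈ 13.500)
(-181639 + 194536) + p = (-181639 + 194536) + 27/2 = 12897 + 27/2 = 25821/2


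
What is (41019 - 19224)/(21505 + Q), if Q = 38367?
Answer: 21795/59872 ≈ 0.36403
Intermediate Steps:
(41019 - 19224)/(21505 + Q) = (41019 - 19224)/(21505 + 38367) = 21795/59872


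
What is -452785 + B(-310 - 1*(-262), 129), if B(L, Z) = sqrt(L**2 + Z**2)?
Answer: -452785 + 3*sqrt(2105) ≈ -4.5265e+5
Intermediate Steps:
-452785 + B(-310 - 1*(-262), 129) = -452785 + sqrt((-310 - 1*(-262))**2 + 129**2) = -452785 + sqrt((-310 + 262)**2 + 16641) = -452785 + sqrt((-48)**2 + 16641) = -452785 + sqrt(2304 + 16641) = -452785 + sqrt(18945) = -452785 + 3*sqrt(2105)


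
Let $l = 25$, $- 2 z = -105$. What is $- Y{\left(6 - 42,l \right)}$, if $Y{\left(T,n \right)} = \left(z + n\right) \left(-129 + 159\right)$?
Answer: $-2325$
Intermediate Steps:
$z = \frac{105}{2}$ ($z = \left(- \frac{1}{2}\right) \left(-105\right) = \frac{105}{2} \approx 52.5$)
$Y{\left(T,n \right)} = 1575 + 30 n$ ($Y{\left(T,n \right)} = \left(\frac{105}{2} + n\right) \left(-129 + 159\right) = \left(\frac{105}{2} + n\right) 30 = 1575 + 30 n$)
$- Y{\left(6 - 42,l \right)} = - (1575 + 30 \cdot 25) = - (1575 + 750) = \left(-1\right) 2325 = -2325$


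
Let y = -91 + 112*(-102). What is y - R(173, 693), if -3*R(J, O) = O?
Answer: -11284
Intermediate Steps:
R(J, O) = -O/3
y = -11515 (y = -91 - 11424 = -11515)
y - R(173, 693) = -11515 - (-1)*693/3 = -11515 - 1*(-231) = -11515 + 231 = -11284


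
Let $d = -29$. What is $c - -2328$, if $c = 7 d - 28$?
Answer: $2097$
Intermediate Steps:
$c = -231$ ($c = 7 \left(-29\right) - 28 = -203 - 28 = -231$)
$c - -2328 = -231 - -2328 = -231 + 2328 = 2097$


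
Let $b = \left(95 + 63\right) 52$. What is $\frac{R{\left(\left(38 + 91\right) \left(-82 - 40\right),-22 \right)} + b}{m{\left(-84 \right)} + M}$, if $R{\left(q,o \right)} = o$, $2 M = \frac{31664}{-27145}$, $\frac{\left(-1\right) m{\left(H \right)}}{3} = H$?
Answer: $\frac{111213065}{3412354} \approx 32.591$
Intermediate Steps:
$m{\left(H \right)} = - 3 H$
$b = 8216$ ($b = 158 \cdot 52 = 8216$)
$M = - \frac{15832}{27145}$ ($M = \frac{31664 \frac{1}{-27145}}{2} = \frac{31664 \left(- \frac{1}{27145}\right)}{2} = \frac{1}{2} \left(- \frac{31664}{27145}\right) = - \frac{15832}{27145} \approx -0.58324$)
$\frac{R{\left(\left(38 + 91\right) \left(-82 - 40\right),-22 \right)} + b}{m{\left(-84 \right)} + M} = \frac{-22 + 8216}{\left(-3\right) \left(-84\right) - \frac{15832}{27145}} = \frac{8194}{252 - \frac{15832}{27145}} = \frac{8194}{\frac{6824708}{27145}} = 8194 \cdot \frac{27145}{6824708} = \frac{111213065}{3412354}$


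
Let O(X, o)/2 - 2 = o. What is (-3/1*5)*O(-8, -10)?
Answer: 240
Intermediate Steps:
O(X, o) = 4 + 2*o
(-3/1*5)*O(-8, -10) = (-3/1*5)*(4 + 2*(-10)) = (-3*1*5)*(4 - 20) = -3*5*(-16) = -15*(-16) = 240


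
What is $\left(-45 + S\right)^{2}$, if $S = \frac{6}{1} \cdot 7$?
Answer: $9$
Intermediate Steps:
$S = 42$ ($S = 6 \cdot 1 \cdot 7 = 6 \cdot 7 = 42$)
$\left(-45 + S\right)^{2} = \left(-45 + 42\right)^{2} = \left(-3\right)^{2} = 9$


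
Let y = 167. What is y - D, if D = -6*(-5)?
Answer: 137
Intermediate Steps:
D = 30
y - D = 167 - 1*30 = 167 - 30 = 137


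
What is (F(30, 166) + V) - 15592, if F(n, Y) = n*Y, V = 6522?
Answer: -4090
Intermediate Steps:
F(n, Y) = Y*n
(F(30, 166) + V) - 15592 = (166*30 + 6522) - 15592 = (4980 + 6522) - 15592 = 11502 - 15592 = -4090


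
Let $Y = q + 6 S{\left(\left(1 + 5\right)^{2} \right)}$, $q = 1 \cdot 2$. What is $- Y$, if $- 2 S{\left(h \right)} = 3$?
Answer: $7$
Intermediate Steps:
$S{\left(h \right)} = - \frac{3}{2}$ ($S{\left(h \right)} = \left(- \frac{1}{2}\right) 3 = - \frac{3}{2}$)
$q = 2$
$Y = -7$ ($Y = 2 + 6 \left(- \frac{3}{2}\right) = 2 - 9 = -7$)
$- Y = \left(-1\right) \left(-7\right) = 7$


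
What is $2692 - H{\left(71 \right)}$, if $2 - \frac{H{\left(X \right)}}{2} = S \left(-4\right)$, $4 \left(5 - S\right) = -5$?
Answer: $2638$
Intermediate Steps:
$S = \frac{25}{4}$ ($S = 5 - - \frac{5}{4} = 5 + \frac{5}{4} = \frac{25}{4} \approx 6.25$)
$H{\left(X \right)} = 54$ ($H{\left(X \right)} = 4 - 2 \cdot \frac{25}{4} \left(-4\right) = 4 - -50 = 4 + 50 = 54$)
$2692 - H{\left(71 \right)} = 2692 - 54 = 2638$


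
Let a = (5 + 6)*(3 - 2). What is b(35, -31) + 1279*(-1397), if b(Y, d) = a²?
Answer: -1786642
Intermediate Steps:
a = 11 (a = 11*1 = 11)
b(Y, d) = 121 (b(Y, d) = 11² = 121)
b(35, -31) + 1279*(-1397) = 121 + 1279*(-1397) = 121 - 1786763 = -1786642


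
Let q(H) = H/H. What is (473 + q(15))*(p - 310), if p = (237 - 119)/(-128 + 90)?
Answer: -2819826/19 ≈ -1.4841e+5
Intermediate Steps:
p = -59/19 (p = 118/(-38) = 118*(-1/38) = -59/19 ≈ -3.1053)
q(H) = 1
(473 + q(15))*(p - 310) = (473 + 1)*(-59/19 - 310) = 474*(-5949/19) = -2819826/19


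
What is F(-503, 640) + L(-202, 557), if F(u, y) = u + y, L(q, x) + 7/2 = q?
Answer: -137/2 ≈ -68.500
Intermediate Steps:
L(q, x) = -7/2 + q
F(-503, 640) + L(-202, 557) = (-503 + 640) + (-7/2 - 202) = 137 - 411/2 = -137/2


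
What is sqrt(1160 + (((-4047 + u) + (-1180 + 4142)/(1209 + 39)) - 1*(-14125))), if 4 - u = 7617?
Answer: sqrt(88275759)/156 ≈ 60.228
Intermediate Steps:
u = -7613 (u = 4 - 1*7617 = 4 - 7617 = -7613)
sqrt(1160 + (((-4047 + u) + (-1180 + 4142)/(1209 + 39)) - 1*(-14125))) = sqrt(1160 + (((-4047 - 7613) + (-1180 + 4142)/(1209 + 39)) - 1*(-14125))) = sqrt(1160 + ((-11660 + 2962/1248) + 14125)) = sqrt(1160 + ((-11660 + 2962*(1/1248)) + 14125)) = sqrt(1160 + ((-11660 + 1481/624) + 14125)) = sqrt(1160 + (-7274359/624 + 14125)) = sqrt(1160 + 1539641/624) = sqrt(2263481/624) = sqrt(88275759)/156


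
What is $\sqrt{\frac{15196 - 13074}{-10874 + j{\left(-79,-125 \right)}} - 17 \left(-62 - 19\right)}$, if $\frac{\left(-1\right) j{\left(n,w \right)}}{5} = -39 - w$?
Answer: $\frac{\sqrt{1221733651}}{942} \approx 37.105$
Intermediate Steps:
$j{\left(n,w \right)} = 195 + 5 w$ ($j{\left(n,w \right)} = - 5 \left(-39 - w\right) = 195 + 5 w$)
$\sqrt{\frac{15196 - 13074}{-10874 + j{\left(-79,-125 \right)}} - 17 \left(-62 - 19\right)} = \sqrt{\frac{15196 - 13074}{-10874 + \left(195 + 5 \left(-125\right)\right)} - 17 \left(-62 - 19\right)} = \sqrt{\frac{2122}{-10874 + \left(195 - 625\right)} - -1377} = \sqrt{\frac{2122}{-10874 - 430} + 1377} = \sqrt{\frac{2122}{-11304} + 1377} = \sqrt{2122 \left(- \frac{1}{11304}\right) + 1377} = \sqrt{- \frac{1061}{5652} + 1377} = \sqrt{\frac{7781743}{5652}} = \frac{\sqrt{1221733651}}{942}$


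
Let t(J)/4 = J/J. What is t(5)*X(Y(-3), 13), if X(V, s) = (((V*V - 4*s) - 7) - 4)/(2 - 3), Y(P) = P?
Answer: 216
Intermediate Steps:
t(J) = 4 (t(J) = 4*(J/J) = 4*1 = 4)
X(V, s) = 11 - V² + 4*s (X(V, s) = (((V² - 4*s) - 7) - 4)/(-1) = ((-7 + V² - 4*s) - 4)*(-1) = (-11 + V² - 4*s)*(-1) = 11 - V² + 4*s)
t(5)*X(Y(-3), 13) = 4*(11 - 1*(-3)² + 4*13) = 4*(11 - 1*9 + 52) = 4*(11 - 9 + 52) = 4*54 = 216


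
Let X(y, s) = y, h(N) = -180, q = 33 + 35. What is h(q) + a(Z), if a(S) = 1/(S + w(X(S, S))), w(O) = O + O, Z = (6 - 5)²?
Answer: -539/3 ≈ -179.67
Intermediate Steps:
q = 68
Z = 1 (Z = 1² = 1)
w(O) = 2*O
a(S) = 1/(3*S) (a(S) = 1/(S + 2*S) = 1/(3*S))
h(q) + a(Z) = -180 + (⅓)/1 = -180 + (⅓)*1 = -180 + ⅓ = -539/3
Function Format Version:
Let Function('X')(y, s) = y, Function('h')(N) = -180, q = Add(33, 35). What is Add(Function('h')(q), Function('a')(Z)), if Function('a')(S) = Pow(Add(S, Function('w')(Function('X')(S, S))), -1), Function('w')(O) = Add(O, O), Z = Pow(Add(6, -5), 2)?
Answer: Rational(-539, 3) ≈ -179.67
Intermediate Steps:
q = 68
Z = 1 (Z = Pow(1, 2) = 1)
Function('w')(O) = Mul(2, O)
Function('a')(S) = Mul(Rational(1, 3), Pow(S, -1)) (Function('a')(S) = Pow(Add(S, Mul(2, S)), -1) = Pow(Mul(3, S), -1) = Mul(Rational(1, 3), Pow(S, -1)))
Add(Function('h')(q), Function('a')(Z)) = Add(-180, Mul(Rational(1, 3), Pow(1, -1))) = Add(-180, Mul(Rational(1, 3), 1)) = Add(-180, Rational(1, 3)) = Rational(-539, 3)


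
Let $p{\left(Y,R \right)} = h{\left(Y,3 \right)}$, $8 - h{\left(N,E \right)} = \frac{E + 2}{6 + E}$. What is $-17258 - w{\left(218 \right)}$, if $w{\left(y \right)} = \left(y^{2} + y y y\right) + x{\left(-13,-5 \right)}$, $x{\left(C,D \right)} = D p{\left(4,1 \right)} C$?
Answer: $- \frac{93829481}{9} \approx -1.0426 \cdot 10^{7}$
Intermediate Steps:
$h{\left(N,E \right)} = 8 - \frac{2 + E}{6 + E}$ ($h{\left(N,E \right)} = 8 - \frac{E + 2}{6 + E} = 8 - \frac{2 + E}{6 + E}$)
$p{\left(Y,R \right)} = \frac{67}{9}$ ($p{\left(Y,R \right)} = \frac{46 + 7 \cdot 3}{6 + 3} = \frac{46 + 21}{9} = \frac{1}{9} \cdot 67 = \frac{67}{9}$)
$x{\left(C,D \right)} = \frac{67 C D}{9}$ ($x{\left(C,D \right)} = D \frac{67}{9} C = \frac{67 D}{9} C = \frac{67 C D}{9}$)
$w{\left(y \right)} = \frac{4355}{9} + y^{2} + y^{3}$ ($w{\left(y \right)} = \left(y^{2} + y y y\right) + \frac{67}{9} \left(-13\right) \left(-5\right) = \left(y^{2} + y^{2} y\right) + \frac{4355}{9} = \left(y^{2} + y^{3}\right) + \frac{4355}{9} = \frac{4355}{9} + y^{2} + y^{3}$)
$-17258 - w{\left(218 \right)} = -17258 - \left(\frac{4355}{9} + 218^{2} + 218^{3}\right) = -17258 - \left(\frac{4355}{9} + 47524 + 10360232\right) = -17258 - \frac{93674159}{9} = - \frac{93829481}{9}$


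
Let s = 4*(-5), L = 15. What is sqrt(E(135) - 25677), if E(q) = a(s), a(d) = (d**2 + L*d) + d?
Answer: I*sqrt(25597) ≈ 159.99*I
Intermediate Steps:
s = -20
a(d) = d**2 + 16*d (a(d) = (d**2 + 15*d) + d = d**2 + 16*d)
E(q) = 80 (E(q) = -20*(16 - 20) = -20*(-4) = 80)
sqrt(E(135) - 25677) = sqrt(80 - 25677) = sqrt(-25597) = I*sqrt(25597)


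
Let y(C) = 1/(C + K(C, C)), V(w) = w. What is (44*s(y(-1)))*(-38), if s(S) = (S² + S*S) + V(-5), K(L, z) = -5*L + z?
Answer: 71896/9 ≈ 7988.4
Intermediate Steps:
K(L, z) = z - 5*L
y(C) = -1/(3*C) (y(C) = 1/(C + (C - 5*C)) = 1/(C - 4*C) = 1/(-3*C) = -1/(3*C))
s(S) = -5 + 2*S² (s(S) = (S² + S*S) - 5 = (S² + S²) - 5 = 2*S² - 5 = -5 + 2*S²)
(44*s(y(-1)))*(-38) = (44*(-5 + 2*(-⅓/(-1))²))*(-38) = (44*(-5 + 2*(-⅓*(-1))²))*(-38) = (44*(-5 + 2*(⅓)²))*(-38) = (44*(-5 + 2*(⅑)))*(-38) = (44*(-5 + 2/9))*(-38) = (44*(-43/9))*(-38) = -1892/9*(-38) = 71896/9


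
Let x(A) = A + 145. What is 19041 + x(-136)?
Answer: 19050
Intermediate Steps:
x(A) = 145 + A
19041 + x(-136) = 19041 + (145 - 136) = 19041 + 9 = 19050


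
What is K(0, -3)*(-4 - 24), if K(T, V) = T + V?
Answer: 84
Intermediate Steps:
K(0, -3)*(-4 - 24) = (0 - 3)*(-4 - 24) = -3*(-28) = 84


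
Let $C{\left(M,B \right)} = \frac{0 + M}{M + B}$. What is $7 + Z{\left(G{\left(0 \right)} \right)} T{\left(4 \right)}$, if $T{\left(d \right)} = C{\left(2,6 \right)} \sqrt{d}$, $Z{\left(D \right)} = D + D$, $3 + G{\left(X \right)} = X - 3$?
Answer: $1$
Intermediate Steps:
$G{\left(X \right)} = -6 + X$ ($G{\left(X \right)} = -3 + \left(X - 3\right) = -3 + \left(-3 + X\right) = -6 + X$)
$Z{\left(D \right)} = 2 D$
$C{\left(M,B \right)} = \frac{M}{B + M}$
$T{\left(d \right)} = \frac{\sqrt{d}}{4}$ ($T{\left(d \right)} = \frac{2}{6 + 2} \sqrt{d} = \frac{2}{8} \sqrt{d} = 2 \cdot \frac{1}{8} \sqrt{d} = \frac{\sqrt{d}}{4}$)
$7 + Z{\left(G{\left(0 \right)} \right)} T{\left(4 \right)} = 7 + 2 \left(-6 + 0\right) \frac{\sqrt{4}}{4} = 7 + 2 \left(-6\right) \frac{1}{4} \cdot 2 = 7 - 6 = 1$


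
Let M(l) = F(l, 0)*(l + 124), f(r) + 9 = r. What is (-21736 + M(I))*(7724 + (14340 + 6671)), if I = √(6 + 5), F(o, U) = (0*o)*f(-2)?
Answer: -624583960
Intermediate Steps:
f(r) = -9 + r
F(o, U) = 0 (F(o, U) = (0*o)*(-9 - 2) = 0*(-11) = 0)
I = √11 ≈ 3.3166
M(l) = 0 (M(l) = 0*(l + 124) = 0*(124 + l) = 0)
(-21736 + M(I))*(7724 + (14340 + 6671)) = (-21736 + 0)*(7724 + (14340 + 6671)) = -21736*(7724 + 21011) = -21736*28735 = -624583960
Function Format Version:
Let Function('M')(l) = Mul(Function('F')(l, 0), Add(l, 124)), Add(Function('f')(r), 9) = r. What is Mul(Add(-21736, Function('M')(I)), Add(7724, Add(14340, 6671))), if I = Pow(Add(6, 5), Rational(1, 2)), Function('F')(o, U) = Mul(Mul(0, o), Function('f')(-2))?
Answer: -624583960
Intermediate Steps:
Function('f')(r) = Add(-9, r)
Function('F')(o, U) = 0 (Function('F')(o, U) = Mul(Mul(0, o), Add(-9, -2)) = Mul(0, -11) = 0)
I = Pow(11, Rational(1, 2)) ≈ 3.3166
Function('M')(l) = 0 (Function('M')(l) = Mul(0, Add(l, 124)) = Mul(0, Add(124, l)) = 0)
Mul(Add(-21736, Function('M')(I)), Add(7724, Add(14340, 6671))) = Mul(Add(-21736, 0), Add(7724, Add(14340, 6671))) = Mul(-21736, Add(7724, 21011)) = Mul(-21736, 28735) = -624583960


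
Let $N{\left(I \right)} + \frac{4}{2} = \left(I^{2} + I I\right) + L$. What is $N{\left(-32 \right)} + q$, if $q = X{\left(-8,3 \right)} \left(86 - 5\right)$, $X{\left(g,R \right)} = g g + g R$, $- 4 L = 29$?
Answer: $\frac{21115}{4} \approx 5278.8$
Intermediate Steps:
$L = - \frac{29}{4}$ ($L = \left(- \frac{1}{4}\right) 29 = - \frac{29}{4} \approx -7.25$)
$N{\left(I \right)} = - \frac{37}{4} + 2 I^{2}$ ($N{\left(I \right)} = -2 - \left(\frac{29}{4} - I^{2} - I I\right) = -2 + \left(\left(I^{2} + I^{2}\right) - \frac{29}{4}\right) = -2 + \left(2 I^{2} - \frac{29}{4}\right) = -2 + \left(- \frac{29}{4} + 2 I^{2}\right) = - \frac{37}{4} + 2 I^{2}$)
$X{\left(g,R \right)} = g^{2} + R g$
$q = 3240$ ($q = - 8 \left(3 - 8\right) \left(86 - 5\right) = \left(-8\right) \left(-5\right) 81 = 40 \cdot 81 = 3240$)
$N{\left(-32 \right)} + q = \left(- \frac{37}{4} + 2 \left(-32\right)^{2}\right) + 3240 = \left(- \frac{37}{4} + 2 \cdot 1024\right) + 3240 = \left(- \frac{37}{4} + 2048\right) + 3240 = \frac{8155}{4} + 3240 = \frac{21115}{4}$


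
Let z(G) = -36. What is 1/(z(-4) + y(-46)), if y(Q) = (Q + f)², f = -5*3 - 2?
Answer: 1/3933 ≈ 0.00025426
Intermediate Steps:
f = -17 (f = -15 - 2 = -17)
y(Q) = (-17 + Q)² (y(Q) = (Q - 17)² = (-17 + Q)²)
1/(z(-4) + y(-46)) = 1/(-36 + (-17 - 46)²) = 1/(-36 + (-63)²) = 1/(-36 + 3969) = 1/3933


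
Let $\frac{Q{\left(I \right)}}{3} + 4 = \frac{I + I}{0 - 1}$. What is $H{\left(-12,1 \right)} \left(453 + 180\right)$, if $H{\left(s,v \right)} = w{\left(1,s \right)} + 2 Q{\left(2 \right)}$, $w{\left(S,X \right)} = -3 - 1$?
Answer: $-32916$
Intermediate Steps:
$Q{\left(I \right)} = -12 - 6 I$ ($Q{\left(I \right)} = -12 + 3 \frac{I + I}{0 - 1} = -12 + 3 \frac{2 I}{-1} = -12 + 3 \cdot 2 I \left(-1\right) = -12 + 3 \left(- 2 I\right) = -12 - 6 I$)
$w{\left(S,X \right)} = -4$ ($w{\left(S,X \right)} = -3 - 1 = -4$)
$H{\left(s,v \right)} = -52$ ($H{\left(s,v \right)} = -4 + 2 \left(-12 - 12\right) = -4 + 2 \left(-24\right) = -4 - 48 = -52$)
$H{\left(-12,1 \right)} \left(453 + 180\right) = - 52 \left(453 + 180\right) = \left(-52\right) 633 = -32916$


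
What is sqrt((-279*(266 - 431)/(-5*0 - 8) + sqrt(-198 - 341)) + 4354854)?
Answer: sqrt(69585594 + 112*I*sqrt(11))/4 ≈ 2085.4 + 0.0055663*I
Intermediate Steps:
sqrt((-279*(266 - 431)/(-5*0 - 8) + sqrt(-198 - 341)) + 4354854) = sqrt((-(-46035)/(0 - 8) + sqrt(-539)) + 4354854) = sqrt((-(-46035)/(-8) + 7*I*sqrt(11)) + 4354854) = sqrt((-(-46035)*(-1)/8 + 7*I*sqrt(11)) + 4354854) = sqrt((-279*165/8 + 7*I*sqrt(11)) + 4354854) = sqrt((-46035/8 + 7*I*sqrt(11)) + 4354854) = sqrt(34792797/8 + 7*I*sqrt(11))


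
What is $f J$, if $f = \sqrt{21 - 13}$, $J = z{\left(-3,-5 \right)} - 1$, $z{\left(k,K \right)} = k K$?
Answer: $28 \sqrt{2} \approx 39.598$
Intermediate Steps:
$z{\left(k,K \right)} = K k$
$J = 14$ ($J = \left(-5\right) \left(-3\right) - 1 = 15 - 1 = 14$)
$f = 2 \sqrt{2}$ ($f = \sqrt{8} = 2 \sqrt{2} \approx 2.8284$)
$f J = 2 \sqrt{2} \cdot 14 = 28 \sqrt{2}$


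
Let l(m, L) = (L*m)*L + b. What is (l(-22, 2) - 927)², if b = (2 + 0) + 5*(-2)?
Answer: 1046529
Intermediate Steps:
b = -8 (b = 2 - 10 = -8)
l(m, L) = -8 + m*L² (l(m, L) = (L*m)*L - 8 = m*L² - 8 = -8 + m*L²)
(l(-22, 2) - 927)² = ((-8 - 22*2²) - 927)² = ((-8 - 22*4) - 927)² = ((-8 - 88) - 927)² = (-96 - 927)² = (-1023)² = 1046529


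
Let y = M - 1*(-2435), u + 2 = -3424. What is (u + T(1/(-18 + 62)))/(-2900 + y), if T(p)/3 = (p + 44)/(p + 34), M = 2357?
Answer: -1707637/944108 ≈ -1.8087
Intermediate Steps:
u = -3426 (u = -2 - 3424 = -3426)
T(p) = 3*(44 + p)/(34 + p) (T(p) = 3*((p + 44)/(p + 34)) = 3*((44 + p)/(34 + p)) = 3*(44 + p)/(34 + p))
y = 4792 (y = 2357 - 1*(-2435) = 2357 + 2435 = 4792)
(u + T(1/(-18 + 62)))/(-2900 + y) = (-3426 + 3*(44 + 1/(-18 + 62))/(34 + 1/(-18 + 62)))/(-2900 + 4792) = (-3426 + 3*(44 + 1/44)/(34 + 1/44))/1892 = (-3426 + 3*(44 + 1/44)/(34 + 1/44))*(1/1892) = (-3426 + 3*(1937/44)/(1497/44))*(1/1892) = (-3426 + 3*(44/1497)*(1937/44))*(1/1892) = (-3426 + 1937/499)*(1/1892) = -1707637/499*1/1892 = -1707637/944108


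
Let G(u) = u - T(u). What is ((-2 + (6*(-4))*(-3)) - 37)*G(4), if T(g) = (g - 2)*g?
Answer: -132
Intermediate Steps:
T(g) = g*(-2 + g) (T(g) = (-2 + g)*g = g*(-2 + g))
G(u) = u - u*(-2 + u)
((-2 + (6*(-4))*(-3)) - 37)*G(4) = ((-2 + (6*(-4))*(-3)) - 37)*(4*(3 - 1*4)) = ((-2 - 24*(-3)) - 37)*(4*(3 - 4)) = ((-2 + 72) - 37)*(4*(-1)) = (70 - 37)*(-4) = 33*(-4) = -132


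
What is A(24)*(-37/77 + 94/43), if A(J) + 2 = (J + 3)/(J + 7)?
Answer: -28235/14663 ≈ -1.9256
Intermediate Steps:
A(J) = -2 + (3 + J)/(7 + J) (A(J) = -2 + (J + 3)/(J + 7) = -2 + (3 + J)/(7 + J))
A(24)*(-37/77 + 94/43) = ((-11 - 1*24)/(7 + 24))*(-37/77 + 94/43) = ((-11 - 24)/31)*(-37*1/77 + 94*(1/43)) = ((1/31)*(-35))*(-37/77 + 94/43) = -35/31*5647/3311 = -28235/14663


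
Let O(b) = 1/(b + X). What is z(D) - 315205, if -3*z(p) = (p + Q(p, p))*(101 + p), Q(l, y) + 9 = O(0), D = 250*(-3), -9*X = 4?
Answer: -1919555/4 ≈ -4.7989e+5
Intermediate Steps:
X = -4/9 (X = -⅑*4 = -4/9 ≈ -0.44444)
D = -750
O(b) = 1/(-4/9 + b) (O(b) = 1/(b - 4/9) = 1/(-4/9 + b))
Q(l, y) = -45/4 (Q(l, y) = -9 + 9/(-4 + 9*0) = -9 + 9/(-4 + 0) = -9 + 9/(-4) = -9 + 9*(-¼) = -9 - 9/4 = -45/4)
z(p) = -(101 + p)*(-45/4 + p)/3 (z(p) = -(p - 45/4)*(101 + p)/3 = -(-45/4 + p)*(101 + p)/3 = -(101 + p)*(-45/4 + p)/3)
z(D) - 315205 = (1515/4 - 359/12*(-750) - ⅓*(-750)²) - 315205 = (1515/4 + 44875/2 - ⅓*562500) - 315205 = (1515/4 + 44875/2 - 187500) - 315205 = -658735/4 - 315205 = -1919555/4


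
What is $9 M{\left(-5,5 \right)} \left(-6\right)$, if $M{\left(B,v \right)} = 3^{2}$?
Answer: $-486$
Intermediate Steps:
$M{\left(B,v \right)} = 9$
$9 M{\left(-5,5 \right)} \left(-6\right) = 9 \cdot 9 \left(-6\right) = 81 \left(-6\right) = -486$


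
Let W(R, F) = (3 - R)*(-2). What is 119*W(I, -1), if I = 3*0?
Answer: -714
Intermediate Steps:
I = 0
W(R, F) = -6 + 2*R
119*W(I, -1) = 119*(-6 + 2*0) = 119*(-6 + 0) = 119*(-6) = -714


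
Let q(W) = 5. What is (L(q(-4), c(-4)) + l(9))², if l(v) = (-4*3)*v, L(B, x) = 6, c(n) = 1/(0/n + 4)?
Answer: 10404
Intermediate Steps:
c(n) = ¼ (c(n) = 1/(0 + 4) = 1/4 = ¼)
l(v) = -12*v
(L(q(-4), c(-4)) + l(9))² = (6 - 12*9)² = (6 - 108)² = (-102)² = 10404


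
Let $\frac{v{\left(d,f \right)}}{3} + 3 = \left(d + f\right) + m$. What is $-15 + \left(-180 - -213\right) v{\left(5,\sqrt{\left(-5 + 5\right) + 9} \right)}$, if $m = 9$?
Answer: $1371$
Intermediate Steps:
$v{\left(d,f \right)} = 18 + 3 d + 3 f$ ($v{\left(d,f \right)} = -9 + 3 \left(\left(d + f\right) + 9\right) = -9 + 3 \left(9 + d + f\right) = -9 + \left(27 + 3 d + 3 f\right) = 18 + 3 d + 3 f$)
$-15 + \left(-180 - -213\right) v{\left(5,\sqrt{\left(-5 + 5\right) + 9} \right)} = -15 + \left(-180 - -213\right) \left(18 + 3 \cdot 5 + 3 \sqrt{\left(-5 + 5\right) + 9}\right) = -15 + \left(-180 + 213\right) \left(18 + 15 + 3 \sqrt{0 + 9}\right) = -15 + 33 \left(18 + 15 + 3 \sqrt{9}\right) = -15 + 33 \left(18 + 15 + 3 \cdot 3\right) = -15 + 33 \left(18 + 15 + 9\right) = -15 + 33 \cdot 42 = -15 + 1386 = 1371$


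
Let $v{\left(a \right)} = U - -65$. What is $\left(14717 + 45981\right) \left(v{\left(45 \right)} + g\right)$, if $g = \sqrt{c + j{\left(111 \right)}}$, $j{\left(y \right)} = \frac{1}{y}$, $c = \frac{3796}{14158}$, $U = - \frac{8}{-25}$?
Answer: $\frac{99119834}{25} + \frac{60698 \sqrt{171106700133}}{785769} \approx 3.9967 \cdot 10^{6}$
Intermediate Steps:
$U = \frac{8}{25}$ ($U = \left(-8\right) \left(- \frac{1}{25}\right) = \frac{8}{25} \approx 0.32$)
$c = \frac{1898}{7079}$ ($c = 3796 \cdot \frac{1}{14158} = \frac{1898}{7079} \approx 0.26812$)
$v{\left(a \right)} = \frac{1633}{25}$ ($v{\left(a \right)} = \frac{8}{25} - -65 = \frac{8}{25} + 65 = \frac{1633}{25}$)
$g = \frac{\sqrt{171106700133}}{785769}$ ($g = \sqrt{\frac{1898}{7079} + \frac{1}{111}} = \sqrt{\frac{217757}{785769}} = \frac{\sqrt{171106700133}}{785769} \approx 0.52643$)
$\left(14717 + 45981\right) \left(v{\left(45 \right)} + g\right) = \left(14717 + 45981\right) \left(\frac{1633}{25} + \frac{\sqrt{171106700133}}{785769}\right) = 60698 \left(\frac{1633}{25} + \frac{\sqrt{171106700133}}{785769}\right) = \frac{99119834}{25} + \frac{60698 \sqrt{171106700133}}{785769}$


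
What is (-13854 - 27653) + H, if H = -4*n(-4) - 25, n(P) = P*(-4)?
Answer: -41596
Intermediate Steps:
n(P) = -4*P
H = -89 (H = -(-16)*(-4) - 25 = -4*16 - 25 = -64 - 25 = -89)
(-13854 - 27653) + H = (-13854 - 27653) - 89 = -41507 - 89 = -41596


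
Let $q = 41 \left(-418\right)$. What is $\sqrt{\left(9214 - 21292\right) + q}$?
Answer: $4 i \sqrt{1826} \approx 170.93 i$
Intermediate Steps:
$q = -17138$
$\sqrt{\left(9214 - 21292\right) + q} = \sqrt{\left(9214 - 21292\right) - 17138} = \sqrt{-12078 - 17138} = \sqrt{-29216} = 4 i \sqrt{1826}$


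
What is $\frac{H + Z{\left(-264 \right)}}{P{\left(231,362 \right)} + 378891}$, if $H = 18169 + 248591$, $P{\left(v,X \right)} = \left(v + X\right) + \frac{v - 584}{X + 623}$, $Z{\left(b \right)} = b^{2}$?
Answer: $\frac{110469720}{124597129} \approx 0.88662$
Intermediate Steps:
$P{\left(v,X \right)} = X + v + \frac{-584 + v}{623 + X}$ ($P{\left(v,X \right)} = \left(X + v\right) + \frac{-584 + v}{623 + X} = X + v + \frac{-584 + v}{623 + X}$)
$H = 266760$
$\frac{H + Z{\left(-264 \right)}}{P{\left(231,362 \right)} + 378891} = \frac{266760 + \left(-264\right)^{2}}{\frac{-584 + 362^{2} + 623 \cdot 362 + 624 \cdot 231 + 362 \cdot 231}{623 + 362} + 378891} = \frac{266760 + 69696}{\frac{-584 + 131044 + 225526 + 144144 + 83622}{985} + 378891} = \frac{336456}{\frac{1}{985} \cdot 583752 + 378891} = \frac{336456}{\frac{583752}{985} + 378891} = \frac{336456}{\frac{373791387}{985}} = 336456 \cdot \frac{985}{373791387} = \frac{110469720}{124597129}$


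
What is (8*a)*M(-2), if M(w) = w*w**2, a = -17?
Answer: 1088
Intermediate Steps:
M(w) = w**3
(8*a)*M(-2) = (8*(-17))*(-2)**3 = -136*(-8) = 1088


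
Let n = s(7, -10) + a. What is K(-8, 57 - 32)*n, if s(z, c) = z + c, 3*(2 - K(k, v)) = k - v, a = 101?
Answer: 1274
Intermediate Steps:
K(k, v) = 2 - k/3 + v/3 (K(k, v) = 2 - (k - v)/3 = 2 + (-k/3 + v/3) = 2 - k/3 + v/3)
s(z, c) = c + z
n = 98 (n = (-10 + 7) + 101 = -3 + 101 = 98)
K(-8, 57 - 32)*n = (2 - ⅓*(-8) + (57 - 32)/3)*98 = (2 + 8/3 + (⅓)*25)*98 = (2 + 8/3 + 25/3)*98 = 13*98 = 1274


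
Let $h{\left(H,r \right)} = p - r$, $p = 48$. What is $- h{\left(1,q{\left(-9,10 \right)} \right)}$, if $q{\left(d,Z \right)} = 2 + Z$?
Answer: $-36$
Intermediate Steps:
$h{\left(H,r \right)} = 48 - r$
$- h{\left(1,q{\left(-9,10 \right)} \right)} = - (48 - \left(2 + 10\right)) = - (48 - 12) = \left(-1\right) 36 = -36$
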